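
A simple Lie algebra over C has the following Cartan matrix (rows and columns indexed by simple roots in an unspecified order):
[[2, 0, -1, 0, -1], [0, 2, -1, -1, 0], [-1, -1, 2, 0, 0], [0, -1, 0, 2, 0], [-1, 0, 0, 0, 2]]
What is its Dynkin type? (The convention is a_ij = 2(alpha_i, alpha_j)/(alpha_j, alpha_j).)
The matrix has rank 5 with 2's on the diagonal. Reading the off-diagonal entries as Dynkin edges (a single edge where a_ij = a_ji = -1; a double or triple edge where a_ij * a_ji = 2 or 3), the diagram is a chain of 5 nodes with single edges (A_5). One simple-root ordering that puts it in standard form is (alpha_4, alpha_2, alpha_3, alpha_1, alpha_5). So the algebra is type A_5, i.e. sl(6).

type A_5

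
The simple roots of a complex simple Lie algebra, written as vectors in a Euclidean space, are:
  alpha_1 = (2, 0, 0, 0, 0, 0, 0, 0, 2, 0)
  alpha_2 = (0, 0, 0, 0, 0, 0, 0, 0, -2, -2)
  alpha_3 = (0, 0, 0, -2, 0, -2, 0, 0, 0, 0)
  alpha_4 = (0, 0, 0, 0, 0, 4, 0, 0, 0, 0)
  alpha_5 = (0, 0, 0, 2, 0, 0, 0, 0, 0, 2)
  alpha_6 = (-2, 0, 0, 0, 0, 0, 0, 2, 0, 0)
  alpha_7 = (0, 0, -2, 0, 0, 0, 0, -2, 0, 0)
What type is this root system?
C_7

Compute the Cartan integers a_ij = 2(alpha_i, alpha_j)/(alpha_j, alpha_j); the resulting 7x7 Cartan matrix is
[[2, -1, 0, 0, 0, -1, 0], [-1, 2, 0, 0, -1, 0, 0], [0, 0, 2, -1, -1, 0, 0], [0, 0, -2, 2, 0, 0, 0], [0, -1, -1, 0, 2, 0, 0], [-1, 0, 0, 0, 0, 2, -1], [0, 0, 0, 0, 0, -1, 2]].
The roots have two lengths (squared-length ratio 2:1); the short ones are alpha_{1,2,3,5,6,7}. The associated Dynkin diagram is a chain of 7 nodes with a double edge at one end; the terminal node there is the unique long simple root (C_7), so the type is C_7 (the algebra sp(14)).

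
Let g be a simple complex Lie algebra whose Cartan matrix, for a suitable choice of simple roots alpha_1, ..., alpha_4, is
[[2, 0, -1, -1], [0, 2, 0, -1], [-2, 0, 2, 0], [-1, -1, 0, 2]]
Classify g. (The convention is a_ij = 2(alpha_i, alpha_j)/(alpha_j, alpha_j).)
C_4 (sp(8))

The matrix has rank 4 with 2's on the diagonal. Reading the off-diagonal entries as Dynkin edges (a single edge where a_ij = a_ji = -1; a double or triple edge where a_ij * a_ji = 2 or 3), the diagram is a chain of 4 nodes with a double edge at one end; the terminal node there is the unique long simple root (C_4). One simple-root ordering that puts it in standard form is (alpha_2, alpha_4, alpha_1, alpha_3). So the algebra is type C_4, i.e. sp(8).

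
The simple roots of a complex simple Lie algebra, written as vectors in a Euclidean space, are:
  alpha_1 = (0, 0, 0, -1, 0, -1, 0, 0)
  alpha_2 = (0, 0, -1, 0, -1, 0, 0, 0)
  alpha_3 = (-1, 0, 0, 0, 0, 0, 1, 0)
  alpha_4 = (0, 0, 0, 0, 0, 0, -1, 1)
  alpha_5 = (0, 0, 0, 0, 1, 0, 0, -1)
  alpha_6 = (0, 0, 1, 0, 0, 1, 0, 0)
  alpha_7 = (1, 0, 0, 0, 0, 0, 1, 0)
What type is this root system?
Compute the Cartan integers a_ij = 2(alpha_i, alpha_j)/(alpha_j, alpha_j); the resulting 7x7 Cartan matrix is
[[2, 0, 0, 0, 0, -1, 0], [0, 2, 0, 0, -1, -1, 0], [0, 0, 2, -1, 0, 0, 0], [0, 0, -1, 2, -1, 0, -1], [0, -1, 0, -1, 2, 0, 0], [-1, -1, 0, 0, 0, 2, 0], [0, 0, 0, -1, 0, 0, 2]].
All simple roots have the same length, so the diagram is simply laced. The associated Dynkin diagram is a chain of 5 nodes with a fork of two nodes at one end (D_7), so the type is D_7 (the algebra so(14)).

D_7 (so(14))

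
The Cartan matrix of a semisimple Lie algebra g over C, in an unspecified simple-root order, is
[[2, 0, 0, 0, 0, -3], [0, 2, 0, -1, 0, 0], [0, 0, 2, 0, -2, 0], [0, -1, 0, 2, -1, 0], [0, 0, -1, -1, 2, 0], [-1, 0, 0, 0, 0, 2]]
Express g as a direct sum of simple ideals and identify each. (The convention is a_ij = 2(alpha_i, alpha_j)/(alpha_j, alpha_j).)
The diagram associated to this matrix has two connected components: the simple roots {alpha_2, alpha_3, alpha_4, alpha_5} form a chain of 4 nodes with a double edge at one end; the terminal node there is the unique long simple root (C_4), and {alpha_1, alpha_6} form two nodes joined by a triple edge (G_2). A semisimple Lie algebra decomposes uniquely as the direct sum of simple ideals, one per connected component of its Dynkin diagram, so g ≅ C_4 ⊕ G_2 (dimension 36 + 14 = 50).

C_4 + G_2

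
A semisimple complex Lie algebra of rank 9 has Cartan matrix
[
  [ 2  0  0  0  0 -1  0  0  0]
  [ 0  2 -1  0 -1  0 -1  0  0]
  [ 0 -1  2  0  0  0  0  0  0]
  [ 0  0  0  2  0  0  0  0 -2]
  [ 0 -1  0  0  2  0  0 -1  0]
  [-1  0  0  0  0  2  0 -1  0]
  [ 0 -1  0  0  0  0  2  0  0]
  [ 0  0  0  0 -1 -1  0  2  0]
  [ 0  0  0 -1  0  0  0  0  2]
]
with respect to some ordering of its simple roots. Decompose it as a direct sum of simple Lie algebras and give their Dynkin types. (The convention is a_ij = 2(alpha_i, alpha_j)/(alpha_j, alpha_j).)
The diagram associated to this matrix has two connected components: the simple roots {alpha_4, alpha_9} form a chain of 2 nodes with a double edge at one end; the terminal node there is the unique short simple root (B_2), and {alpha_1, alpha_2, alpha_3, alpha_5, alpha_6, alpha_7, alpha_8} form a chain of 5 nodes with a fork of two nodes at one end (D_7). A semisimple Lie algebra decomposes uniquely as the direct sum of simple ideals, one per connected component of its Dynkin diagram, so g ≅ B_2 ⊕ D_7 (dimension 10 + 91 = 101).

B_2 + D_7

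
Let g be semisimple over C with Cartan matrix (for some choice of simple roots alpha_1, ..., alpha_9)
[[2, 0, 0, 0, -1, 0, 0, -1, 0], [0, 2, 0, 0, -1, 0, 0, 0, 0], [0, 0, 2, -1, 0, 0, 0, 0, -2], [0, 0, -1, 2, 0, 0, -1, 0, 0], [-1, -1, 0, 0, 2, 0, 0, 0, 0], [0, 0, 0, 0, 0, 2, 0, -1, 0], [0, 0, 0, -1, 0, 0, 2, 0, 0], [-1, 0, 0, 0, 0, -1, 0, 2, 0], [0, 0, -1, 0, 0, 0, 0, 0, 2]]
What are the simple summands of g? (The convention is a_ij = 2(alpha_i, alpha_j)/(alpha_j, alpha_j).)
The diagram associated to this matrix has two connected components: the simple roots {alpha_1, alpha_2, alpha_5, alpha_6, alpha_8} form a chain of 5 nodes with single edges (A_5), and {alpha_3, alpha_4, alpha_7, alpha_9} form a chain of 4 nodes with a double edge at one end; the terminal node there is the unique short simple root (B_4). A semisimple Lie algebra decomposes uniquely as the direct sum of simple ideals, one per connected component of its Dynkin diagram, so g ≅ A_5 ⊕ B_4 (dimension 35 + 36 = 71).

A5 + B4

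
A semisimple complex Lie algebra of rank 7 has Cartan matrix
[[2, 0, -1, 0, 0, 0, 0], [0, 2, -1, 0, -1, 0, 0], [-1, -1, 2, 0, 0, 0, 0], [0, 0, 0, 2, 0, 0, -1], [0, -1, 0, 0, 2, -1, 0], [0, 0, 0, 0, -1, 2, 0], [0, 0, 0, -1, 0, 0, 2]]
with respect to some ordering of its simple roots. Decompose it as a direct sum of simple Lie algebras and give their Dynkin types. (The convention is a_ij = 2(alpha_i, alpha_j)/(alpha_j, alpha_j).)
A2 ⊕ A5

The diagram associated to this matrix has two connected components: the simple roots {alpha_4, alpha_7} form a chain of 2 nodes with single edges (A_2), and {alpha_1, alpha_2, alpha_3, alpha_5, alpha_6} form a chain of 5 nodes with single edges (A_5). A semisimple Lie algebra decomposes uniquely as the direct sum of simple ideals, one per connected component of its Dynkin diagram, so g ≅ A_2 ⊕ A_5 (dimension 8 + 35 = 43).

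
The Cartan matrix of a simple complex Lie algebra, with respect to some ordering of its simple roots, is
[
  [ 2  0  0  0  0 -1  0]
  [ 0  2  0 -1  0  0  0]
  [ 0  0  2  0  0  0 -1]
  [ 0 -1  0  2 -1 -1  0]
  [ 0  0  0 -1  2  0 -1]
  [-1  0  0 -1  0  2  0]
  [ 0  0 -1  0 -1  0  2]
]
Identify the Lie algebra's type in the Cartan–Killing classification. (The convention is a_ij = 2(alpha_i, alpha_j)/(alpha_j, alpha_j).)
The matrix has rank 7 with 2's on the diagonal. Reading the off-diagonal entries as Dynkin edges (a single edge where a_ij = a_ji = -1; a double or triple edge where a_ij * a_ji = 2 or 3), the diagram is a chain of 6 nodes with one extra node attached to the third node from one end (E_7). One simple-root ordering that puts it in standard form is (alpha_1, alpha_2, alpha_6, alpha_4, alpha_5, alpha_7, alpha_3). So the algebra is type E_7.

E_7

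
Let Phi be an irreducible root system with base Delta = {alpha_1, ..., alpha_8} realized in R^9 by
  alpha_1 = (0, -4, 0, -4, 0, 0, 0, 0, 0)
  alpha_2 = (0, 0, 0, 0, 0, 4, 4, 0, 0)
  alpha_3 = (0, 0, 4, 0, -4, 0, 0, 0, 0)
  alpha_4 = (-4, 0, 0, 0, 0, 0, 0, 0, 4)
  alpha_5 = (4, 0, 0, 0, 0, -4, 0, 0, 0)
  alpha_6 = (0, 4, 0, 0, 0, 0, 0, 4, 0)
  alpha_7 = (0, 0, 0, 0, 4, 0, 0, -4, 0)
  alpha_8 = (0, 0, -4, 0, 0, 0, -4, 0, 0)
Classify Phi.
Compute the Cartan integers a_ij = 2(alpha_i, alpha_j)/(alpha_j, alpha_j); the resulting 8x8 Cartan matrix is
[[2, 0, 0, 0, 0, -1, 0, 0], [0, 2, 0, 0, -1, 0, 0, -1], [0, 0, 2, 0, 0, 0, -1, -1], [0, 0, 0, 2, -1, 0, 0, 0], [0, -1, 0, -1, 2, 0, 0, 0], [-1, 0, 0, 0, 0, 2, -1, 0], [0, 0, -1, 0, 0, -1, 2, 0], [0, -1, -1, 0, 0, 0, 0, 2]].
All simple roots have the same length, so the diagram is simply laced. The associated Dynkin diagram is a chain of 8 nodes with single edges (A_8), so the type is A_8 (the algebra sl(9)).

A_8 (sl(9))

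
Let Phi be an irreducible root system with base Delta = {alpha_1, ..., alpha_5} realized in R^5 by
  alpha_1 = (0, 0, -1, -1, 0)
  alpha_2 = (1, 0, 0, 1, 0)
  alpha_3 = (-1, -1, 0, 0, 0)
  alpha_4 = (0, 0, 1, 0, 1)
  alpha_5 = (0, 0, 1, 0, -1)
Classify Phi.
Compute the Cartan integers a_ij = 2(alpha_i, alpha_j)/(alpha_j, alpha_j); the resulting 5x5 Cartan matrix is
[[2, -1, 0, -1, -1], [-1, 2, -1, 0, 0], [0, -1, 2, 0, 0], [-1, 0, 0, 2, 0], [-1, 0, 0, 0, 2]].
All simple roots have the same length, so the diagram is simply laced. The associated Dynkin diagram is a chain of 3 nodes with a fork of two nodes at one end (D_5), so the type is D_5 (the algebra so(10)).

type D_5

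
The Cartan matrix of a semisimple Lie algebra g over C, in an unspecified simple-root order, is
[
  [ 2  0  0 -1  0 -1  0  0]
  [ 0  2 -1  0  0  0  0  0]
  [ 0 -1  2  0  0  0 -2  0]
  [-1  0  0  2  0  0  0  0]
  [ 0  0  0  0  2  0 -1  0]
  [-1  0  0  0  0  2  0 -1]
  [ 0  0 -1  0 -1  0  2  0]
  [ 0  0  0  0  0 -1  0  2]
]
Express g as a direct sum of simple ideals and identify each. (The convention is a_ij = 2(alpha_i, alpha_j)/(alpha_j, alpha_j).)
The diagram associated to this matrix has two connected components: the simple roots {alpha_1, alpha_4, alpha_6, alpha_8} form a chain of 4 nodes with single edges (A_4), and {alpha_2, alpha_3, alpha_5, alpha_7} form a chain of 4 nodes with a double edge between the middle two (F_4). A semisimple Lie algebra decomposes uniquely as the direct sum of simple ideals, one per connected component of its Dynkin diagram, so g ≅ A_4 ⊕ F_4 (dimension 24 + 52 = 76).

A4 ⊕ F4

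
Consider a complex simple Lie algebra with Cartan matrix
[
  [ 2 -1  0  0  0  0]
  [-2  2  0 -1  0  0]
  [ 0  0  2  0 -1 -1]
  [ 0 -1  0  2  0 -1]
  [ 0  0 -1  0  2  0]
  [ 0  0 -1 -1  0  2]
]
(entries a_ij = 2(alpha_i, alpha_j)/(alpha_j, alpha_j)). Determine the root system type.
type B_6

The matrix has rank 6 with 2's on the diagonal. Reading the off-diagonal entries as Dynkin edges (a single edge where a_ij = a_ji = -1; a double or triple edge where a_ij * a_ji = 2 or 3), the diagram is a chain of 6 nodes with a double edge at one end; the terminal node there is the unique short simple root (B_6). One simple-root ordering that puts it in standard form is (alpha_5, alpha_3, alpha_6, alpha_4, alpha_2, alpha_1). So the algebra is type B_6, i.e. so(13).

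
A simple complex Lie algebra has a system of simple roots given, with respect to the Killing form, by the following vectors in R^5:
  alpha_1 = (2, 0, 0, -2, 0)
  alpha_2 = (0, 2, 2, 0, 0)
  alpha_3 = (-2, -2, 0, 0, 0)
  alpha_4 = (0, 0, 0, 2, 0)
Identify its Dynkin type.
Compute the Cartan integers a_ij = 2(alpha_i, alpha_j)/(alpha_j, alpha_j); the resulting 4x4 Cartan matrix is
[[2, 0, -1, -2], [0, 2, -1, 0], [-1, -1, 2, 0], [-1, 0, 0, 2]].
The roots have two lengths (squared-length ratio 2:1); the short ones are alpha_{4}. The associated Dynkin diagram is a chain of 4 nodes with a double edge at one end; the terminal node there is the unique short simple root (B_4), so the type is B_4 (the algebra so(9)).

type B_4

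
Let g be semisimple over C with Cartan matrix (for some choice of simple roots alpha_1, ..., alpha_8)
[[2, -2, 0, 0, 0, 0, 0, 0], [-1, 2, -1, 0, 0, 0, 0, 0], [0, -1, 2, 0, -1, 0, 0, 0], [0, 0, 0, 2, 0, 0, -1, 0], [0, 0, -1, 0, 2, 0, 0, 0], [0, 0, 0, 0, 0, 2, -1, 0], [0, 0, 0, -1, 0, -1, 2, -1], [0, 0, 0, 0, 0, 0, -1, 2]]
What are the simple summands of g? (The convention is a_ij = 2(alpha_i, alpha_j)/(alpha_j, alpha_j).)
C_4 ⊕ D_4

The diagram associated to this matrix has two connected components: the simple roots {alpha_1, alpha_2, alpha_3, alpha_5} form a chain of 4 nodes with a double edge at one end; the terminal node there is the unique long simple root (C_4), and {alpha_4, alpha_6, alpha_7, alpha_8} form a chain of 2 nodes with a fork of two nodes at one end (D_4). A semisimple Lie algebra decomposes uniquely as the direct sum of simple ideals, one per connected component of its Dynkin diagram, so g ≅ C_4 ⊕ D_4 (dimension 36 + 28 = 64).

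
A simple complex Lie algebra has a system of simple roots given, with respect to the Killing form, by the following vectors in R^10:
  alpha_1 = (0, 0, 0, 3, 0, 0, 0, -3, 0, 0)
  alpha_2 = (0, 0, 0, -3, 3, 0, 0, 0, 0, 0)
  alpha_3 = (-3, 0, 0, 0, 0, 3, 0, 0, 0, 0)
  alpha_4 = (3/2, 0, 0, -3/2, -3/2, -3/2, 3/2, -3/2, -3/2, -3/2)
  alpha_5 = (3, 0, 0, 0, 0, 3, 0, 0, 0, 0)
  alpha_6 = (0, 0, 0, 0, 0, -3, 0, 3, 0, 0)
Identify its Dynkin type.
Compute the Cartan integers a_ij = 2(alpha_i, alpha_j)/(alpha_j, alpha_j); the resulting 6x6 Cartan matrix is
[[2, -1, 0, 0, 0, -1], [-1, 2, 0, 0, 0, 0], [0, 0, 2, -1, 0, -1], [0, 0, -1, 2, 0, 0], [0, 0, 0, 0, 2, -1], [-1, 0, -1, 0, -1, 2]].
All simple roots have the same length, so the diagram is simply laced. The associated Dynkin diagram is a chain of 5 nodes with one extra node attached to the third node from one end (E_6), so the type is E_6.

E_6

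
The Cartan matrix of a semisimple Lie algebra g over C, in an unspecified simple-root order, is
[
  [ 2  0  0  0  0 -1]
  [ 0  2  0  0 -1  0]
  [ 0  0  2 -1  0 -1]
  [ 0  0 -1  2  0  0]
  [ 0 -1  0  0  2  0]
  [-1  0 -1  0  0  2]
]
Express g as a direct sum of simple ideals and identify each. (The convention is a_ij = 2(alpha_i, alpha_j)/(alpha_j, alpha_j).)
type A_2 + type A_4

The diagram associated to this matrix has two connected components: the simple roots {alpha_2, alpha_5} form a chain of 2 nodes with single edges (A_2), and {alpha_1, alpha_3, alpha_4, alpha_6} form a chain of 4 nodes with single edges (A_4). A semisimple Lie algebra decomposes uniquely as the direct sum of simple ideals, one per connected component of its Dynkin diagram, so g ≅ A_2 ⊕ A_4 (dimension 8 + 24 = 32).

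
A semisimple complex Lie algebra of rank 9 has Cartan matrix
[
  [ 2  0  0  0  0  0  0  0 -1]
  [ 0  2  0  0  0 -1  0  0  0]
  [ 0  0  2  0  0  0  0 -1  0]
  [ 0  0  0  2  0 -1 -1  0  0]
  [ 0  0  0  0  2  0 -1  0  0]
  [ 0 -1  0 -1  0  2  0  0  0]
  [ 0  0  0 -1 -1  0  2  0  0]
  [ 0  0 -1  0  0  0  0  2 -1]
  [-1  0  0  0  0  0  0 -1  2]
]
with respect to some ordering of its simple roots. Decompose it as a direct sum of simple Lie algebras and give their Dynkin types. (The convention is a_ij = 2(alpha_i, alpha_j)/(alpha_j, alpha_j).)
The diagram associated to this matrix has two connected components: the simple roots {alpha_1, alpha_3, alpha_8, alpha_9} form a chain of 4 nodes with single edges (A_4), and {alpha_2, alpha_4, alpha_5, alpha_6, alpha_7} form a chain of 5 nodes with single edges (A_5). A semisimple Lie algebra decomposes uniquely as the direct sum of simple ideals, one per connected component of its Dynkin diagram, so g ≅ A_4 ⊕ A_5 (dimension 24 + 35 = 59).

type A_4 ⊕ type A_5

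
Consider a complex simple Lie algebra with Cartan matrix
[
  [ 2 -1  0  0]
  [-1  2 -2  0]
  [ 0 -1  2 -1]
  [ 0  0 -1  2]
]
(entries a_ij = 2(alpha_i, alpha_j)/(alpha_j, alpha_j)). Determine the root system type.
F_4

The matrix has rank 4 with 2's on the diagonal. Reading the off-diagonal entries as Dynkin edges (a single edge where a_ij = a_ji = -1; a double or triple edge where a_ij * a_ji = 2 or 3), the diagram is a chain of 4 nodes with a double edge between the middle two (F_4). One simple-root ordering that puts it in standard form is (alpha_1, alpha_2, alpha_3, alpha_4). So the algebra is type F_4.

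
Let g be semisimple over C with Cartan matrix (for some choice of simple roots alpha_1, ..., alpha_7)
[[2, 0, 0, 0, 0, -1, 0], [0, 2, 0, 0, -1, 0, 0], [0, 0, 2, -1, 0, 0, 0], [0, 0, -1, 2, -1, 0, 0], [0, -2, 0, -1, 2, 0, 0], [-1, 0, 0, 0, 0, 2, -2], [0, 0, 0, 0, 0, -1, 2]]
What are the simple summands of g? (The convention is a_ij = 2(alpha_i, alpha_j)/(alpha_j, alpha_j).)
The diagram associated to this matrix has two connected components: the simple roots {alpha_1, alpha_6, alpha_7} form a chain of 3 nodes with a double edge at one end; the terminal node there is the unique short simple root (B_3), and {alpha_2, alpha_3, alpha_4, alpha_5} form a chain of 4 nodes with a double edge at one end; the terminal node there is the unique short simple root (B_4). A semisimple Lie algebra decomposes uniquely as the direct sum of simple ideals, one per connected component of its Dynkin diagram, so g ≅ B_3 ⊕ B_4 (dimension 21 + 36 = 57).

B_3 (so(7)) + B_4 (so(9))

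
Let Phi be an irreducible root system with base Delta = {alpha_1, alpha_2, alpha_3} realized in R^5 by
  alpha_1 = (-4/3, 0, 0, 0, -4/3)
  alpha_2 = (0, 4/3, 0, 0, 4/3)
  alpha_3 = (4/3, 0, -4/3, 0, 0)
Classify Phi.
Compute the Cartan integers a_ij = 2(alpha_i, alpha_j)/(alpha_j, alpha_j); the resulting 3x3 Cartan matrix is
[[2, -1, -1], [-1, 2, 0], [-1, 0, 2]].
All simple roots have the same length, so the diagram is simply laced. The associated Dynkin diagram is a chain of 3 nodes with single edges (A_3), so the type is A_3 (the algebra sl(4)).

A_3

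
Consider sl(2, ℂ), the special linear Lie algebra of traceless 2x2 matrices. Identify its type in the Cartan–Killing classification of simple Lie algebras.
A_1

This is sl(2), which has dimension 2^2 - 1 = 3 and rank 2 - 1 = 1 (a Cartan subalgebra is the diagonal traceless matrices). In the classification of classical Lie algebras, the special linear algebra sl(n+1) has type A_n; here n = 1, so the Dynkin diagram is a chain of 1 nodes with single edges (A_1). Hence the type is A_1.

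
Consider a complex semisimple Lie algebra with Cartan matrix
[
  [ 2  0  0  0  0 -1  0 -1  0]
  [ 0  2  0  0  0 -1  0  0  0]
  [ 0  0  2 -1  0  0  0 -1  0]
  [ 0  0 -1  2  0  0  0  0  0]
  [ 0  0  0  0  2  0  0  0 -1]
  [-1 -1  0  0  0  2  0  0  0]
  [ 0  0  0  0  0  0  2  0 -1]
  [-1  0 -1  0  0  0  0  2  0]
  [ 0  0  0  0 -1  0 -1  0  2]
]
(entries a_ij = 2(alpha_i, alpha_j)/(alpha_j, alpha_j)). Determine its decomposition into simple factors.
The diagram associated to this matrix has two connected components: the simple roots {alpha_5, alpha_7, alpha_9} form a chain of 3 nodes with single edges (A_3), and {alpha_1, alpha_2, alpha_3, alpha_4, alpha_6, alpha_8} form a chain of 6 nodes with single edges (A_6). A semisimple Lie algebra decomposes uniquely as the direct sum of simple ideals, one per connected component of its Dynkin diagram, so g ≅ A_3 ⊕ A_6 (dimension 15 + 48 = 63).

A_3 ⊕ A_6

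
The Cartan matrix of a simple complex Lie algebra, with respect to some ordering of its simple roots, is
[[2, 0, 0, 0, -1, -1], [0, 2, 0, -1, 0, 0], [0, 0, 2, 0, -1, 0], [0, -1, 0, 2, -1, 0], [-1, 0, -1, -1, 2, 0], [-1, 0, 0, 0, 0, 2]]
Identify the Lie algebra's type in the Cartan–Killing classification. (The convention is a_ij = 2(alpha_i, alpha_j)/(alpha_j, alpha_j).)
The matrix has rank 6 with 2's on the diagonal. Reading the off-diagonal entries as Dynkin edges (a single edge where a_ij = a_ji = -1; a double or triple edge where a_ij * a_ji = 2 or 3), the diagram is a chain of 5 nodes with one extra node attached to the third node from one end (E_6). One simple-root ordering that puts it in standard form is (alpha_6, alpha_3, alpha_1, alpha_5, alpha_4, alpha_2). So the algebra is type E_6.

type E_6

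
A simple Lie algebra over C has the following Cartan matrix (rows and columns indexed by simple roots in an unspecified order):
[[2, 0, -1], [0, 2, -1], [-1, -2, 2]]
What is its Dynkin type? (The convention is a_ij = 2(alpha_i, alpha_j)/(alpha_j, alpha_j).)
The matrix has rank 3 with 2's on the diagonal. Reading the off-diagonal entries as Dynkin edges (a single edge where a_ij = a_ji = -1; a double or triple edge where a_ij * a_ji = 2 or 3), the diagram is a chain of 3 nodes with a double edge at one end; the terminal node there is the unique short simple root (B_3). One simple-root ordering that puts it in standard form is (alpha_1, alpha_3, alpha_2). So the algebra is type B_3, i.e. so(7).

B_3 (so(7))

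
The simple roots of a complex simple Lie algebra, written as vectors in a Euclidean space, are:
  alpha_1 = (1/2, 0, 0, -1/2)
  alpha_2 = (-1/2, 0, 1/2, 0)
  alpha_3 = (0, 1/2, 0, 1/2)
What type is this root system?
A3

Compute the Cartan integers a_ij = 2(alpha_i, alpha_j)/(alpha_j, alpha_j); the resulting 3x3 Cartan matrix is
[[2, -1, -1], [-1, 2, 0], [-1, 0, 2]].
All simple roots have the same length, so the diagram is simply laced. The associated Dynkin diagram is a chain of 3 nodes with single edges (A_3), so the type is A_3 (the algebra sl(4)).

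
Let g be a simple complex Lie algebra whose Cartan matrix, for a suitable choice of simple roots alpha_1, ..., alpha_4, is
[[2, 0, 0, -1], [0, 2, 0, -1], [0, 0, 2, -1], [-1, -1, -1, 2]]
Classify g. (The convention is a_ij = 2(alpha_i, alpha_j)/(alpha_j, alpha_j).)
D_4

The matrix has rank 4 with 2's on the diagonal. Reading the off-diagonal entries as Dynkin edges (a single edge where a_ij = a_ji = -1; a double or triple edge where a_ij * a_ji = 2 or 3), the diagram is a chain of 2 nodes with a fork of two nodes at one end (D_4). One simple-root ordering that puts it in standard form is (alpha_3, alpha_4, alpha_2, alpha_1). So the algebra is type D_4, i.e. so(8).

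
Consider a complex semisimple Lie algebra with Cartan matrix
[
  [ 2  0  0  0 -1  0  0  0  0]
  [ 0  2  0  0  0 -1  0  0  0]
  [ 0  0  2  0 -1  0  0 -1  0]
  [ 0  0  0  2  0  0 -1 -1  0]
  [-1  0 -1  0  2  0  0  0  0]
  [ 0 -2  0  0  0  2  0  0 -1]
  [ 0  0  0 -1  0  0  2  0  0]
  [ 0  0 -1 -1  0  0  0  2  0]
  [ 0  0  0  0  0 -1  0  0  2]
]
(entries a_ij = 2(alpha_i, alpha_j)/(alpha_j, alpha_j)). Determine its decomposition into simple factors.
A_6 + B_3

The diagram associated to this matrix has two connected components: the simple roots {alpha_1, alpha_3, alpha_4, alpha_5, alpha_7, alpha_8} form a chain of 6 nodes with single edges (A_6), and {alpha_2, alpha_6, alpha_9} form a chain of 3 nodes with a double edge at one end; the terminal node there is the unique short simple root (B_3). A semisimple Lie algebra decomposes uniquely as the direct sum of simple ideals, one per connected component of its Dynkin diagram, so g ≅ A_6 ⊕ B_3 (dimension 48 + 21 = 69).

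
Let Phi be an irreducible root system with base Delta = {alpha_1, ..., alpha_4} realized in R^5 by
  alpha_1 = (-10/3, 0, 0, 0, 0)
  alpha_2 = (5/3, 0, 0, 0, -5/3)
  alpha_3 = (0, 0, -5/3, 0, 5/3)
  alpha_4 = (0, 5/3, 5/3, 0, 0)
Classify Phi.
Compute the Cartan integers a_ij = 2(alpha_i, alpha_j)/(alpha_j, alpha_j); the resulting 4x4 Cartan matrix is
[[2, -2, 0, 0], [-1, 2, -1, 0], [0, -1, 2, -1], [0, 0, -1, 2]].
The roots have two lengths (squared-length ratio 2:1); the short ones are alpha_{2,3,4}. The associated Dynkin diagram is a chain of 4 nodes with a double edge at one end; the terminal node there is the unique long simple root (C_4), so the type is C_4 (the algebra sp(8)).

C_4 (sp(8))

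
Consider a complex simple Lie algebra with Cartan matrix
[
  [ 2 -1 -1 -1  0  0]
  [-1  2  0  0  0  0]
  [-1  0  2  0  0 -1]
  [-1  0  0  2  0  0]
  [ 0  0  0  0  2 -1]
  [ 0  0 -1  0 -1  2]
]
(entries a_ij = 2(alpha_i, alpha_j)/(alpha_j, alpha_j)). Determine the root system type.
The matrix has rank 6 with 2's on the diagonal. Reading the off-diagonal entries as Dynkin edges (a single edge where a_ij = a_ji = -1; a double or triple edge where a_ij * a_ji = 2 or 3), the diagram is a chain of 4 nodes with a fork of two nodes at one end (D_6). One simple-root ordering that puts it in standard form is (alpha_5, alpha_6, alpha_3, alpha_1, alpha_2, alpha_4). So the algebra is type D_6, i.e. so(12).

D_6 (so(12))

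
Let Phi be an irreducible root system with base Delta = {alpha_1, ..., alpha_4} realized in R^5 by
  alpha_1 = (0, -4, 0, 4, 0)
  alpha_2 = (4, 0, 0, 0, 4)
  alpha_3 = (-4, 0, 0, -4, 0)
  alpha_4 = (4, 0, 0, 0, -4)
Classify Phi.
Compute the Cartan integers a_ij = 2(alpha_i, alpha_j)/(alpha_j, alpha_j); the resulting 4x4 Cartan matrix is
[[2, 0, -1, 0], [0, 2, -1, 0], [-1, -1, 2, -1], [0, 0, -1, 2]].
All simple roots have the same length, so the diagram is simply laced. The associated Dynkin diagram is a chain of 2 nodes with a fork of two nodes at one end (D_4), so the type is D_4 (the algebra so(8)).

D_4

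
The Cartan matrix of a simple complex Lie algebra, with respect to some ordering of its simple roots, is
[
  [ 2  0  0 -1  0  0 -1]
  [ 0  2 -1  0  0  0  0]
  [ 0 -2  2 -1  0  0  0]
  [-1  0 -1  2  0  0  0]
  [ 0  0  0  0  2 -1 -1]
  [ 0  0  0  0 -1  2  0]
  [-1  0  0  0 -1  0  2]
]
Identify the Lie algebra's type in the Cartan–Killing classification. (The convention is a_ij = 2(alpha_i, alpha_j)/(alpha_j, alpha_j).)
The matrix has rank 7 with 2's on the diagonal. Reading the off-diagonal entries as Dynkin edges (a single edge where a_ij = a_ji = -1; a double or triple edge where a_ij * a_ji = 2 or 3), the diagram is a chain of 7 nodes with a double edge at one end; the terminal node there is the unique short simple root (B_7). One simple-root ordering that puts it in standard form is (alpha_6, alpha_5, alpha_7, alpha_1, alpha_4, alpha_3, alpha_2). So the algebra is type B_7, i.e. so(15).

B_7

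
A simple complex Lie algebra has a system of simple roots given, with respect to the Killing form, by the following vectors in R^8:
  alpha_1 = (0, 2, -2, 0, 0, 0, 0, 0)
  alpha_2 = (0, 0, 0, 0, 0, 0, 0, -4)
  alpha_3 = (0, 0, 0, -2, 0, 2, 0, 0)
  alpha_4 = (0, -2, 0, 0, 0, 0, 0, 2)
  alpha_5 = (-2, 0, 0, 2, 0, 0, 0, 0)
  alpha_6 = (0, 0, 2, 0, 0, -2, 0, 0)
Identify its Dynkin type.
Compute the Cartan integers a_ij = 2(alpha_i, alpha_j)/(alpha_j, alpha_j); the resulting 6x6 Cartan matrix is
[[2, 0, 0, -1, 0, -1], [0, 2, 0, -2, 0, 0], [0, 0, 2, 0, -1, -1], [-1, -1, 0, 2, 0, 0], [0, 0, -1, 0, 2, 0], [-1, 0, -1, 0, 0, 2]].
The roots have two lengths (squared-length ratio 2:1); the short ones are alpha_{1,3,4,5,6}. The associated Dynkin diagram is a chain of 6 nodes with a double edge at one end; the terminal node there is the unique long simple root (C_6), so the type is C_6 (the algebra sp(12)).

C_6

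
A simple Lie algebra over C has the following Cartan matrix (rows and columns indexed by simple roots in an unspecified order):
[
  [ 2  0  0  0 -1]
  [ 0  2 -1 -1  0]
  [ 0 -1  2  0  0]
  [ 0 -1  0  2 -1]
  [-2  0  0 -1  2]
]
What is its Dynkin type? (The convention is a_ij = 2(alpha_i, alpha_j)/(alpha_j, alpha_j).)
B_5

The matrix has rank 5 with 2's on the diagonal. Reading the off-diagonal entries as Dynkin edges (a single edge where a_ij = a_ji = -1; a double or triple edge where a_ij * a_ji = 2 or 3), the diagram is a chain of 5 nodes with a double edge at one end; the terminal node there is the unique short simple root (B_5). One simple-root ordering that puts it in standard form is (alpha_3, alpha_2, alpha_4, alpha_5, alpha_1). So the algebra is type B_5, i.e. so(11).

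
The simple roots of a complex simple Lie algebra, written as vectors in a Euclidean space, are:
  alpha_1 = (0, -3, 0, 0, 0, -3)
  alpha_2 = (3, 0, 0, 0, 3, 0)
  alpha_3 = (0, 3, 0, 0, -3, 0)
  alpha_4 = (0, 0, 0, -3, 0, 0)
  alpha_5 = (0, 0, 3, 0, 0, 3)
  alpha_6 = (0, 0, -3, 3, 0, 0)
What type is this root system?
Compute the Cartan integers a_ij = 2(alpha_i, alpha_j)/(alpha_j, alpha_j); the resulting 6x6 Cartan matrix is
[[2, 0, -1, 0, -1, 0], [0, 2, -1, 0, 0, 0], [-1, -1, 2, 0, 0, 0], [0, 0, 0, 2, 0, -1], [-1, 0, 0, 0, 2, -1], [0, 0, 0, -2, -1, 2]].
The roots have two lengths (squared-length ratio 2:1); the short ones are alpha_{4}. The associated Dynkin diagram is a chain of 6 nodes with a double edge at one end; the terminal node there is the unique short simple root (B_6), so the type is B_6 (the algebra so(13)).

B_6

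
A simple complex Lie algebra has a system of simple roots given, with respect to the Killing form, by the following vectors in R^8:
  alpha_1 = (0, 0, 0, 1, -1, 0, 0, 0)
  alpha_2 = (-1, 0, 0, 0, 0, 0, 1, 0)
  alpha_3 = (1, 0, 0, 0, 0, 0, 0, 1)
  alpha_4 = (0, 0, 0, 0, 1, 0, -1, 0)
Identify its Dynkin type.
Compute the Cartan integers a_ij = 2(alpha_i, alpha_j)/(alpha_j, alpha_j); the resulting 4x4 Cartan matrix is
[[2, 0, 0, -1], [0, 2, -1, -1], [0, -1, 2, 0], [-1, -1, 0, 2]].
All simple roots have the same length, so the diagram is simply laced. The associated Dynkin diagram is a chain of 4 nodes with single edges (A_4), so the type is A_4 (the algebra sl(5)).

A4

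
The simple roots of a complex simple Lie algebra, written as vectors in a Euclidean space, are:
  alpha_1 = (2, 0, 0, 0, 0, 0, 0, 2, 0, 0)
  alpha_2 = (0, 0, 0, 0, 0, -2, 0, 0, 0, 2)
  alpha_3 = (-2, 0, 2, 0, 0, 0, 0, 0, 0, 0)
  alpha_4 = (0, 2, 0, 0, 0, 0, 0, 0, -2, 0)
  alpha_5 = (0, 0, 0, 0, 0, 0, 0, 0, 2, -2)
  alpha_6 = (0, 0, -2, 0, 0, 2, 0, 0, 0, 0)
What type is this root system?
Compute the Cartan integers a_ij = 2(alpha_i, alpha_j)/(alpha_j, alpha_j); the resulting 6x6 Cartan matrix is
[[2, 0, -1, 0, 0, 0], [0, 2, 0, 0, -1, -1], [-1, 0, 2, 0, 0, -1], [0, 0, 0, 2, -1, 0], [0, -1, 0, -1, 2, 0], [0, -1, -1, 0, 0, 2]].
All simple roots have the same length, so the diagram is simply laced. The associated Dynkin diagram is a chain of 6 nodes with single edges (A_6), so the type is A_6 (the algebra sl(7)).

type A_6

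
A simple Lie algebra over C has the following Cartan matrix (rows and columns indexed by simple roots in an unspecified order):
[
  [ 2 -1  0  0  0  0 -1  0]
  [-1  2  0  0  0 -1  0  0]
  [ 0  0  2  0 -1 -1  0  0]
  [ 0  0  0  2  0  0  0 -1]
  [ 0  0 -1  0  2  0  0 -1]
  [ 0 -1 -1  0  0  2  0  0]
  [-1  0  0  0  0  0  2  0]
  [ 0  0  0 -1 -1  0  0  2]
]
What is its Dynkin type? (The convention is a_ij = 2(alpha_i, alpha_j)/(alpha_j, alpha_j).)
The matrix has rank 8 with 2's on the diagonal. Reading the off-diagonal entries as Dynkin edges (a single edge where a_ij = a_ji = -1; a double or triple edge where a_ij * a_ji = 2 or 3), the diagram is a chain of 8 nodes with single edges (A_8). One simple-root ordering that puts it in standard form is (alpha_4, alpha_8, alpha_5, alpha_3, alpha_6, alpha_2, alpha_1, alpha_7). So the algebra is type A_8, i.e. sl(9).

type A_8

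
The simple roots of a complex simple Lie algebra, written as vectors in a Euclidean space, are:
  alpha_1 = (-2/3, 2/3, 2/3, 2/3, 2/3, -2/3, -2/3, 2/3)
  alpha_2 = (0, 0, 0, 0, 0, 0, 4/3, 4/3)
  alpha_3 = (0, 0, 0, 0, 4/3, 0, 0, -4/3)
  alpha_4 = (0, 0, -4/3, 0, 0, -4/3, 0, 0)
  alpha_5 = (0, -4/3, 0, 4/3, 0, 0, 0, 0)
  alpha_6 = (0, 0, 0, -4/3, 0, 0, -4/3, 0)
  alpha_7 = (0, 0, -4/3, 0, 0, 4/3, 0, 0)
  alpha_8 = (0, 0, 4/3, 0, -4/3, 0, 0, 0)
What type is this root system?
Compute the Cartan integers a_ij = 2(alpha_i, alpha_j)/(alpha_j, alpha_j); the resulting 8x8 Cartan matrix is
[[2, 0, 0, 0, 0, 0, -1, 0], [0, 2, -1, 0, 0, -1, 0, 0], [0, -1, 2, 0, 0, 0, 0, -1], [0, 0, 0, 2, 0, 0, 0, -1], [0, 0, 0, 0, 2, -1, 0, 0], [0, -1, 0, 0, -1, 2, 0, 0], [-1, 0, 0, 0, 0, 0, 2, -1], [0, 0, -1, -1, 0, 0, -1, 2]].
All simple roots have the same length, so the diagram is simply laced. The associated Dynkin diagram is a chain of 7 nodes with one extra node attached to the third node from one end (E_8), so the type is E_8.

E8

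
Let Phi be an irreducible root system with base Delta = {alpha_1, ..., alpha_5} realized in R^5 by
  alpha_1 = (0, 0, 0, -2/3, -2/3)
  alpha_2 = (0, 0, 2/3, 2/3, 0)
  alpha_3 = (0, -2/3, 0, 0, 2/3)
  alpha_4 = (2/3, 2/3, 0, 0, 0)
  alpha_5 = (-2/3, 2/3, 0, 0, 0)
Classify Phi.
D5

Compute the Cartan integers a_ij = 2(alpha_i, alpha_j)/(alpha_j, alpha_j); the resulting 5x5 Cartan matrix is
[[2, -1, -1, 0, 0], [-1, 2, 0, 0, 0], [-1, 0, 2, -1, -1], [0, 0, -1, 2, 0], [0, 0, -1, 0, 2]].
All simple roots have the same length, so the diagram is simply laced. The associated Dynkin diagram is a chain of 3 nodes with a fork of two nodes at one end (D_5), so the type is D_5 (the algebra so(10)).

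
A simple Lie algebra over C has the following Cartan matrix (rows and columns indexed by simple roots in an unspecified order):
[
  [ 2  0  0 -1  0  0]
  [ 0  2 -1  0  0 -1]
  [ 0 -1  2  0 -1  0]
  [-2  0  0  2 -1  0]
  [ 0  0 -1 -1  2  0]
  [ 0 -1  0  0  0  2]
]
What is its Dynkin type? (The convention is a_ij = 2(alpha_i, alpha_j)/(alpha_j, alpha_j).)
The matrix has rank 6 with 2's on the diagonal. Reading the off-diagonal entries as Dynkin edges (a single edge where a_ij = a_ji = -1; a double or triple edge where a_ij * a_ji = 2 or 3), the diagram is a chain of 6 nodes with a double edge at one end; the terminal node there is the unique short simple root (B_6). One simple-root ordering that puts it in standard form is (alpha_6, alpha_2, alpha_3, alpha_5, alpha_4, alpha_1). So the algebra is type B_6, i.e. so(13).

B_6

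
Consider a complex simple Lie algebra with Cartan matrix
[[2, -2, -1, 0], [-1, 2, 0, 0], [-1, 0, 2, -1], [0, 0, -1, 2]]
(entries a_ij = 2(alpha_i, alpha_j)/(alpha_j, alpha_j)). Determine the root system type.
The matrix has rank 4 with 2's on the diagonal. Reading the off-diagonal entries as Dynkin edges (a single edge where a_ij = a_ji = -1; a double or triple edge where a_ij * a_ji = 2 or 3), the diagram is a chain of 4 nodes with a double edge at one end; the terminal node there is the unique short simple root (B_4). One simple-root ordering that puts it in standard form is (alpha_4, alpha_3, alpha_1, alpha_2). So the algebra is type B_4, i.e. so(9).

B_4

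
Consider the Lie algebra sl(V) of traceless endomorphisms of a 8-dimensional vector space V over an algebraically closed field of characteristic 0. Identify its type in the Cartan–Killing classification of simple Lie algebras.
This is sl(8), which has dimension 8^2 - 1 = 63 and rank 8 - 1 = 7 (a Cartan subalgebra is the diagonal traceless matrices). In the classification of classical Lie algebras, the special linear algebra sl(n+1) has type A_n; here n = 7, so the Dynkin diagram is a chain of 7 nodes with single edges (A_7). Hence the type is A_7.

A_7 (sl(8))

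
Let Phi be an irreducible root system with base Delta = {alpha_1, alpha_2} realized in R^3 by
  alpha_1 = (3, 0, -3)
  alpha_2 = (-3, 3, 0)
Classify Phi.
Compute the Cartan integers a_ij = 2(alpha_i, alpha_j)/(alpha_j, alpha_j); the resulting 2x2 Cartan matrix is
[[2, -1], [-1, 2]].
All simple roots have the same length, so the diagram is simply laced. The associated Dynkin diagram is a chain of 2 nodes with single edges (A_2), so the type is A_2 (the algebra sl(3)).

A_2 (sl(3))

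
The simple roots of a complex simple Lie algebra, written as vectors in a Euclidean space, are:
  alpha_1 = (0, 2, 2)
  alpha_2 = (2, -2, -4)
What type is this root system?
G2

Compute the Cartan integers a_ij = 2(alpha_i, alpha_j)/(alpha_j, alpha_j); the resulting 2x2 Cartan matrix is
[[2, -1], [-3, 2]].
The roots have two lengths (squared-length ratio 3:1); the short ones are alpha_{1}. The associated Dynkin diagram is two nodes joined by a triple edge (G_2), so the type is G_2.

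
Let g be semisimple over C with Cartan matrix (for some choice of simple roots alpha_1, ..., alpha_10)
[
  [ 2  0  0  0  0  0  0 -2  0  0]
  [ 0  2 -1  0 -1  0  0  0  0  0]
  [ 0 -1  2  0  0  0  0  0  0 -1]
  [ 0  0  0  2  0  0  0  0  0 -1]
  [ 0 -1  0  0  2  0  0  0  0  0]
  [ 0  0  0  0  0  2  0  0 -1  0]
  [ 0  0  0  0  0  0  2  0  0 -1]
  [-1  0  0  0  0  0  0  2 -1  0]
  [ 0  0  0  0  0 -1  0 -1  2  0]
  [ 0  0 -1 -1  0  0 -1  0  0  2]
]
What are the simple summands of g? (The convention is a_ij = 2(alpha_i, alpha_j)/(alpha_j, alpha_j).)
The diagram associated to this matrix has two connected components: the simple roots {alpha_1, alpha_6, alpha_8, alpha_9} form a chain of 4 nodes with a double edge at one end; the terminal node there is the unique long simple root (C_4), and {alpha_2, alpha_3, alpha_4, alpha_5, alpha_7, alpha_10} form a chain of 4 nodes with a fork of two nodes at one end (D_6). A semisimple Lie algebra decomposes uniquely as the direct sum of simple ideals, one per connected component of its Dynkin diagram, so g ≅ C_4 ⊕ D_6 (dimension 36 + 66 = 102).

C_4 ⊕ D_6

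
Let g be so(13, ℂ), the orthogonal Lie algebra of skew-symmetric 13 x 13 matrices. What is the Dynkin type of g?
This is so(13) with 13 odd, which has dimension 13(13-1)/2 = 78 and rank (13-1)/2 = 6. In the classification of classical Lie algebras, the orthogonal algebra so(2n+1) in an odd number of variables has type B_n; here n = 6, so the Dynkin diagram is a chain of 6 nodes with a double edge at one end; the terminal node there is the unique short simple root (B_6). Hence the type is B_6.

B_6 (so(13))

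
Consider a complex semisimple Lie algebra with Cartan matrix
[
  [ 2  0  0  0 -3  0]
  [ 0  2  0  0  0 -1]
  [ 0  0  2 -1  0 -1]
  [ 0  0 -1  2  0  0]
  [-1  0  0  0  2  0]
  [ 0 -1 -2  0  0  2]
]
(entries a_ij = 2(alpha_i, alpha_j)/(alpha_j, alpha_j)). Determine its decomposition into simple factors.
The diagram associated to this matrix has two connected components: the simple roots {alpha_2, alpha_3, alpha_4, alpha_6} form a chain of 4 nodes with a double edge between the middle two (F_4), and {alpha_1, alpha_5} form two nodes joined by a triple edge (G_2). A semisimple Lie algebra decomposes uniquely as the direct sum of simple ideals, one per connected component of its Dynkin diagram, so g ≅ F_4 ⊕ G_2 (dimension 52 + 14 = 66).

F_4 ⊕ G_2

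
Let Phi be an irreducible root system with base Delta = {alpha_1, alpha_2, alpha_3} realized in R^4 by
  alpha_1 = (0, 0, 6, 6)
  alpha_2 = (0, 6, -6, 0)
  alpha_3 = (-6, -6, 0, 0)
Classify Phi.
A3

Compute the Cartan integers a_ij = 2(alpha_i, alpha_j)/(alpha_j, alpha_j); the resulting 3x3 Cartan matrix is
[[2, -1, 0], [-1, 2, -1], [0, -1, 2]].
All simple roots have the same length, so the diagram is simply laced. The associated Dynkin diagram is a chain of 3 nodes with single edges (A_3), so the type is A_3 (the algebra sl(4)).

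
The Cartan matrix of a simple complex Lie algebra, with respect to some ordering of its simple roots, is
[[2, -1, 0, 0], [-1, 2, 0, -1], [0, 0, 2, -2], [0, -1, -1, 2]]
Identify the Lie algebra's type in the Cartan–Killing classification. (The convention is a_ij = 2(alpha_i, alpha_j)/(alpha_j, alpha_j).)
C_4

The matrix has rank 4 with 2's on the diagonal. Reading the off-diagonal entries as Dynkin edges (a single edge where a_ij = a_ji = -1; a double or triple edge where a_ij * a_ji = 2 or 3), the diagram is a chain of 4 nodes with a double edge at one end; the terminal node there is the unique long simple root (C_4). One simple-root ordering that puts it in standard form is (alpha_1, alpha_2, alpha_4, alpha_3). So the algebra is type C_4, i.e. sp(8).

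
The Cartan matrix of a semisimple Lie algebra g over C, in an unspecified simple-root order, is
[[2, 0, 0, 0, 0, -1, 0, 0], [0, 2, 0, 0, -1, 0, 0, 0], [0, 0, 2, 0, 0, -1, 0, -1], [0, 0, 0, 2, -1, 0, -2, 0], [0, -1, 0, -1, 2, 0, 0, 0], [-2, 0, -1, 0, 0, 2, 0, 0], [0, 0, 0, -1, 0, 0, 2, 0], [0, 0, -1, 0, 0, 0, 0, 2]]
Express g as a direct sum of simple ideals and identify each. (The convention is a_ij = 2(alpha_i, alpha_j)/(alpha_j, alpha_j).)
The diagram associated to this matrix has two connected components: the simple roots {alpha_1, alpha_3, alpha_6, alpha_8} form a chain of 4 nodes with a double edge at one end; the terminal node there is the unique short simple root (B_4), and {alpha_2, alpha_4, alpha_5, alpha_7} form a chain of 4 nodes with a double edge at one end; the terminal node there is the unique short simple root (B_4). A semisimple Lie algebra decomposes uniquely as the direct sum of simple ideals, one per connected component of its Dynkin diagram, so g ≅ B_4 ⊕ B_4 (dimension 36 + 36 = 72).

B_4 (so(9)) ⊕ B_4 (so(9))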